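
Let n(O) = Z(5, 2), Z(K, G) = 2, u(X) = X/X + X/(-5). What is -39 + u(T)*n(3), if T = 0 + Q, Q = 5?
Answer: -39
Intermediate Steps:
T = 5 (T = 0 + 5 = 5)
u(X) = 1 - X/5 (u(X) = 1 + X*(-⅕) = 1 - X/5)
n(O) = 2
-39 + u(T)*n(3) = -39 + (1 - ⅕*5)*2 = -39 + (1 - 1)*2 = -39 + 0*2 = -39 + 0 = -39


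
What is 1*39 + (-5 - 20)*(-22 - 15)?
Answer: 964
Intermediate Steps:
1*39 + (-5 - 20)*(-22 - 15) = 39 - 25*(-37) = 39 + 925 = 964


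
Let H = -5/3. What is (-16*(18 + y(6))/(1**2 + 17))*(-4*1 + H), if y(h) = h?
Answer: 1088/9 ≈ 120.89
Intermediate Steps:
H = -5/3 (H = -5*1/3 = -5/3 ≈ -1.6667)
(-16*(18 + y(6))/(1**2 + 17))*(-4*1 + H) = (-16*(18 + 6)/(1**2 + 17))*(-4*1 - 5/3) = (-384/(1 + 17))*(-4 - 5/3) = -384/18*(-17/3) = -16*4/3*(-17/3) = -64/3*(-17/3) = 1088/9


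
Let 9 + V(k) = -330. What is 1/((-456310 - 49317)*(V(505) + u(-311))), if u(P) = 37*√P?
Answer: 339/273382406360 + 37*I*√311/273382406360 ≈ 1.24e-9 + 2.3868e-9*I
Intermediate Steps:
V(k) = -339 (V(k) = -9 - 330 = -339)
1/((-456310 - 49317)*(V(505) + u(-311))) = 1/((-456310 - 49317)*(-339 + 37*√(-311))) = 1/(-505627*(-339 + 37*(I*√311))) = 1/(-505627*(-339 + 37*I*√311)) = 1/(171407553 - 18708199*I*√311)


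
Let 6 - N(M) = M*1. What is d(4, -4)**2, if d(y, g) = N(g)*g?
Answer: 1600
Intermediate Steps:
N(M) = 6 - M
d(y, g) = g*(6 - g) (d(y, g) = (6 - g)*g = g*(6 - g))
d(4, -4)**2 = (-4*(6 - 1*(-4)))**2 = (-4*(6 + 4))**2 = (-4*10)**2 = (-40)**2 = 1600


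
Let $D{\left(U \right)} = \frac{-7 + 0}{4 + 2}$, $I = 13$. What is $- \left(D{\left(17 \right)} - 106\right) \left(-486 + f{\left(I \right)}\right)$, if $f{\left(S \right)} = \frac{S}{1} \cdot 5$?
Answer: $- \frac{270703}{6} \approx -45117.0$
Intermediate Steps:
$D{\left(U \right)} = - \frac{7}{6}$
$f{\left(S \right)} = 5 S$ ($f{\left(S \right)} = S 1 \cdot 5 = S 5 = 5 S$)
$- \left(D{\left(17 \right)} - 106\right) \left(-486 + f{\left(I \right)}\right) = - \left(- \frac{7}{6} - 106\right) \left(-486 + 5 \cdot 13\right) = - \frac{\left(-643\right) \left(-486 + 65\right)}{6} = - \frac{\left(-643\right) \left(-421\right)}{6} = \left(-1\right) \frac{270703}{6} = - \frac{270703}{6}$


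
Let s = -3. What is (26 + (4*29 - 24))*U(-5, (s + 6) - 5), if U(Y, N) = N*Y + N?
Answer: 944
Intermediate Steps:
U(Y, N) = N + N*Y
(26 + (4*29 - 24))*U(-5, (s + 6) - 5) = (26 + (4*29 - 24))*(((-3 + 6) - 5)*(1 - 5)) = (26 + (116 - 24))*((3 - 5)*(-4)) = (26 + 92)*(-2*(-4)) = 118*8 = 944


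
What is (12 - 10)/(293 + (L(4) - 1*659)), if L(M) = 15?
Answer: -2/351 ≈ -0.0056980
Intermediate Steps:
(12 - 10)/(293 + (L(4) - 1*659)) = (12 - 10)/(293 + (15 - 1*659)) = 2/(293 + (15 - 659)) = 2/(293 - 644) = 2/(-351) = 2*(-1/351) = -2/351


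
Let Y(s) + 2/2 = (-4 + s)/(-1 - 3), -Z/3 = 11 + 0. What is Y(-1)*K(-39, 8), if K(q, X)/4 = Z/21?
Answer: -11/7 ≈ -1.5714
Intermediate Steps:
Z = -33 (Z = -3*(11 + 0) = -3*11 = -33)
Y(s) = -s/4 (Y(s) = -1 + (-4 + s)/(-1 - 3) = -1 + (-4 + s)/(-4) = -1 + (-4 + s)*(-¼) = -1 + (1 - s/4) = -s/4)
K(q, X) = -44/7 (K(q, X) = 4*(-33/21) = 4*(-33*1/21) = 4*(-11/7) = -44/7)
Y(-1)*K(-39, 8) = -¼*(-1)*(-44/7) = (¼)*(-44/7) = -11/7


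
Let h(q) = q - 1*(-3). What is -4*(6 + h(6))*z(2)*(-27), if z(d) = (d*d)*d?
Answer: 12960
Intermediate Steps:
z(d) = d**3 (z(d) = d**2*d = d**3)
h(q) = 3 + q (h(q) = q + 3 = 3 + q)
-4*(6 + h(6))*z(2)*(-27) = -4*(6 + (3 + 6))*2**3*(-27) = -4*(6 + 9)*8*(-27) = -60*8*(-27) = -4*120*(-27) = -480*(-27) = 12960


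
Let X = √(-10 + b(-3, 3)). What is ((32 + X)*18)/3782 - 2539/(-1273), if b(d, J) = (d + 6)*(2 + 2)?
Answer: 5167873/2407243 + 9*√2/1891 ≈ 2.1535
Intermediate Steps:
b(d, J) = 24 + 4*d (b(d, J) = (6 + d)*4 = 24 + 4*d)
X = √2 (X = √(-10 + (24 + 4*(-3))) = √(-10 + (24 - 12)) = √(-10 + 12) = √2 ≈ 1.4142)
((32 + X)*18)/3782 - 2539/(-1273) = ((32 + √2)*18)/3782 - 2539/(-1273) = (576 + 18*√2)*(1/3782) - 2539*(-1/1273) = (288/1891 + 9*√2/1891) + 2539/1273 = 5167873/2407243 + 9*√2/1891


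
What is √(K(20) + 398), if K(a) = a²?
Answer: √798 ≈ 28.249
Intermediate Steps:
√(K(20) + 398) = √(20² + 398) = √(400 + 398) = √798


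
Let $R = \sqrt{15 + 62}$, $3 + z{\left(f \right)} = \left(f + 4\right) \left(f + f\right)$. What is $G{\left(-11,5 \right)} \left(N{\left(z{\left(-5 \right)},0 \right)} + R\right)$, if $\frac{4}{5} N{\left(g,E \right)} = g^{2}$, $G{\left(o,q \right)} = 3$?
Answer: $\frac{735}{4} + 3 \sqrt{77} \approx 210.07$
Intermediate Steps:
$z{\left(f \right)} = -3 + 2 f \left(4 + f\right)$ ($z{\left(f \right)} = -3 + \left(f + 4\right) \left(f + f\right) = -3 + \left(4 + f\right) 2 f = -3 + 2 f \left(4 + f\right)$)
$N{\left(g,E \right)} = \frac{5 g^{2}}{4}$
$R = \sqrt{77} \approx 8.775$
$G{\left(-11,5 \right)} \left(N{\left(z{\left(-5 \right)},0 \right)} + R\right) = 3 \left(\frac{5 \left(-3 + 2 \left(-5\right)^{2} + 8 \left(-5\right)\right)^{2}}{4} + \sqrt{77}\right) = 3 \left(\frac{5 \left(-3 + 2 \cdot 25 - 40\right)^{2}}{4} + \sqrt{77}\right) = 3 \left(\frac{5 \left(-3 + 50 - 40\right)^{2}}{4} + \sqrt{77}\right) = 3 \left(\frac{5 \cdot 7^{2}}{4} + \sqrt{77}\right) = 3 \left(\frac{5}{4} \cdot 49 + \sqrt{77}\right) = 3 \left(\frac{245}{4} + \sqrt{77}\right) = \frac{735}{4} + 3 \sqrt{77}$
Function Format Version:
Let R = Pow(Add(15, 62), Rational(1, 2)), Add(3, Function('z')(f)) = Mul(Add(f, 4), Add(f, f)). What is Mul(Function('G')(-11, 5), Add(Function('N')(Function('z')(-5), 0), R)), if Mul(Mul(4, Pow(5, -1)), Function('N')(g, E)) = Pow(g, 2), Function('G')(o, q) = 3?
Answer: Add(Rational(735, 4), Mul(3, Pow(77, Rational(1, 2)))) ≈ 210.07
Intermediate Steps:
Function('z')(f) = Add(-3, Mul(2, f, Add(4, f))) (Function('z')(f) = Add(-3, Mul(Add(f, 4), Add(f, f))) = Add(-3, Mul(Add(4, f), Mul(2, f))) = Add(-3, Mul(2, f, Add(4, f))))
Function('N')(g, E) = Mul(Rational(5, 4), Pow(g, 2))
R = Pow(77, Rational(1, 2)) ≈ 8.7750
Mul(Function('G')(-11, 5), Add(Function('N')(Function('z')(-5), 0), R)) = Mul(3, Add(Mul(Rational(5, 4), Pow(Add(-3, Mul(2, Pow(-5, 2)), Mul(8, -5)), 2)), Pow(77, Rational(1, 2)))) = Mul(3, Add(Mul(Rational(5, 4), Pow(Add(-3, Mul(2, 25), -40), 2)), Pow(77, Rational(1, 2)))) = Mul(3, Add(Mul(Rational(5, 4), Pow(Add(-3, 50, -40), 2)), Pow(77, Rational(1, 2)))) = Mul(3, Add(Mul(Rational(5, 4), Pow(7, 2)), Pow(77, Rational(1, 2)))) = Mul(3, Add(Mul(Rational(5, 4), 49), Pow(77, Rational(1, 2)))) = Mul(3, Add(Rational(245, 4), Pow(77, Rational(1, 2)))) = Add(Rational(735, 4), Mul(3, Pow(77, Rational(1, 2))))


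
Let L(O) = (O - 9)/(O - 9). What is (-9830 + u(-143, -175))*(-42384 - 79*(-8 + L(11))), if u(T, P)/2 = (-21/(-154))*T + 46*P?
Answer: 1086309239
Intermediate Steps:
L(O) = 1 (L(O) = (-9 + O)/(-9 + O) = 1)
u(T, P) = 92*P + 3*T/11 (u(T, P) = 2*((-21/(-154))*T + 46*P) = 2*((-21*(-1/154))*T + 46*P) = 2*(3*T/22 + 46*P) = 2*(46*P + 3*T/22) = 92*P + 3*T/11)
(-9830 + u(-143, -175))*(-42384 - 79*(-8 + L(11))) = (-9830 + (92*(-175) + (3/11)*(-143)))*(-42384 - 79*(-8 + 1)) = (-9830 + (-16100 - 39))*(-42384 - 79*(-7)) = (-9830 - 16139)*(-42384 + 553) = -25969*(-41831) = 1086309239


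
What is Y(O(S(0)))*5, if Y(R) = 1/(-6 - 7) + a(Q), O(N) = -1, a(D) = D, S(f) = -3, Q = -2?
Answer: -135/13 ≈ -10.385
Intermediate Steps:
Y(R) = -27/13 (Y(R) = 1/(-6 - 7) - 2 = 1/(-13) - 2 = -1/13 - 2 = -27/13)
Y(O(S(0)))*5 = -27/13*5 = -135/13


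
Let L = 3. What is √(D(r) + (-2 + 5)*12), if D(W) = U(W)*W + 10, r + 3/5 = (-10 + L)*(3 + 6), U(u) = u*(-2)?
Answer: I*√201098/5 ≈ 89.688*I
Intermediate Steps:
U(u) = -2*u
r = -318/5 (r = -⅗ + (-10 + 3)*(3 + 6) = -⅗ - 7*9 = -⅗ - 63 = -318/5 ≈ -63.600)
D(W) = 10 - 2*W² (D(W) = (-2*W)*W + 10 = -2*W² + 10 = 10 - 2*W²)
√(D(r) + (-2 + 5)*12) = √((10 - 2*(-318/5)²) + (-2 + 5)*12) = √((10 - 2*101124/25) + 3*12) = √((10 - 202248/25) + 36) = √(-201998/25 + 36) = √(-201098/25) = I*√201098/5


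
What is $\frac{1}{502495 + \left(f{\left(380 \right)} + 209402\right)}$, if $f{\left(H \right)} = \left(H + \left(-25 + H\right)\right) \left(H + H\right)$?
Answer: $\frac{1}{1270497} \approx 7.8709 \cdot 10^{-7}$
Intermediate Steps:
$f{\left(H \right)} = 2 H \left(-25 + 2 H\right)$ ($f{\left(H \right)} = \left(-25 + 2 H\right) 2 H = 2 H \left(-25 + 2 H\right)$)
$\frac{1}{502495 + \left(f{\left(380 \right)} + 209402\right)} = \frac{1}{502495 + \left(2 \cdot 380 \left(-25 + 2 \cdot 380\right) + 209402\right)} = \frac{1}{502495 + \left(2 \cdot 380 \left(-25 + 760\right) + 209402\right)} = \frac{1}{502495 + \left(2 \cdot 380 \cdot 735 + 209402\right)} = \frac{1}{502495 + \left(558600 + 209402\right)} = \frac{1}{502495 + 768002} = \frac{1}{1270497}$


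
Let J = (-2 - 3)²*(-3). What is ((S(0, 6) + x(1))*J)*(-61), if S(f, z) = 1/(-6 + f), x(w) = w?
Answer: 7625/2 ≈ 3812.5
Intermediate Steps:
J = -75 (J = (-5)²*(-3) = 25*(-3) = -75)
((S(0, 6) + x(1))*J)*(-61) = ((1/(-6 + 0) + 1)*(-75))*(-61) = ((1/(-6) + 1)*(-75))*(-61) = ((-⅙ + 1)*(-75))*(-61) = ((⅚)*(-75))*(-61) = -125/2*(-61) = 7625/2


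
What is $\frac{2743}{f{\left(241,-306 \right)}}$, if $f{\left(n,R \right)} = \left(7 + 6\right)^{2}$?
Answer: $\frac{211}{13} \approx 16.231$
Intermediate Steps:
$f{\left(n,R \right)} = 169$ ($f{\left(n,R \right)} = 13^{2} = 169$)
$\frac{2743}{f{\left(241,-306 \right)}} = \frac{2743}{169} = 2743 \cdot \frac{1}{169} = \frac{211}{13}$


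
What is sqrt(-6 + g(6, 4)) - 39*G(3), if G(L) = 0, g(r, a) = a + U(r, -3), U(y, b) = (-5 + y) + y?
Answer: sqrt(5) ≈ 2.2361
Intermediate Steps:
U(y, b) = -5 + 2*y
g(r, a) = -5 + a + 2*r (g(r, a) = a + (-5 + 2*r) = -5 + a + 2*r)
sqrt(-6 + g(6, 4)) - 39*G(3) = sqrt(-6 + (-5 + 4 + 2*6)) - 39*0 = sqrt(-6 + (-5 + 4 + 12)) + 0 = sqrt(-6 + 11) + 0 = sqrt(5) + 0 = sqrt(5)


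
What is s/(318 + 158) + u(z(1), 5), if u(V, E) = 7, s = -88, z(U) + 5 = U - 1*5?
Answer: 811/119 ≈ 6.8151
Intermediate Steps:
z(U) = -10 + U (z(U) = -5 + (U - 1*5) = -5 + (U - 5) = -5 + (-5 + U) = -10 + U)
s/(318 + 158) + u(z(1), 5) = -88/(318 + 158) + 7 = -88/476 + 7 = -88*1/476 + 7 = -22/119 + 7 = 811/119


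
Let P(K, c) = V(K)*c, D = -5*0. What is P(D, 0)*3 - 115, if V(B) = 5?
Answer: -115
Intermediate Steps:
D = 0
P(K, c) = 5*c
P(D, 0)*3 - 115 = (5*0)*3 - 115 = 0*3 - 115 = 0 - 115 = -115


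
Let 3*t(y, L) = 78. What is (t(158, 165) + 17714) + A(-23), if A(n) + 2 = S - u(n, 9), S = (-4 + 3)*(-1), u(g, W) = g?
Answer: 17762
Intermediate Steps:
S = 1 (S = -1*(-1) = 1)
A(n) = -1 - n (A(n) = -2 + (1 - n) = -1 - n)
t(y, L) = 26 (t(y, L) = (1/3)*78 = 26)
(t(158, 165) + 17714) + A(-23) = (26 + 17714) + (-1 - 1*(-23)) = 17740 + (-1 + 23) = 17740 + 22 = 17762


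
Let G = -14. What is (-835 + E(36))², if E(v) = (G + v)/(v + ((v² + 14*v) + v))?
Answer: 610818839401/876096 ≈ 6.9721e+5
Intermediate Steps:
E(v) = (-14 + v)/(v² + 16*v) (E(v) = (-14 + v)/(v + ((v² + 14*v) + v)) = (-14 + v)/(v + (v² + 15*v)) = (-14 + v)/(v² + 16*v))
(-835 + E(36))² = (-835 + (-14 + 36)/(36*(16 + 36)))² = (-835 + (1/36)*22/52)² = (-835 + (1/36)*(1/52)*22)² = (-835 + 11/936)² = (-781549/936)² = 610818839401/876096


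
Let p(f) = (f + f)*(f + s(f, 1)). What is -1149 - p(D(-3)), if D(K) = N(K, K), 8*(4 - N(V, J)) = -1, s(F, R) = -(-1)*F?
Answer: -19473/16 ≈ -1217.1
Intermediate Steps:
s(F, R) = F
N(V, J) = 33/8 (N(V, J) = 4 - ⅛*(-1) = 4 + ⅛ = 33/8)
D(K) = 33/8
p(f) = 4*f² (p(f) = (f + f)*(f + f) = (2*f)*(2*f) = 4*f²)
-1149 - p(D(-3)) = -1149 - 4*(33/8)² = -1149 - 4*1089/64 = -1149 - 1*1089/16 = -1149 - 1089/16 = -19473/16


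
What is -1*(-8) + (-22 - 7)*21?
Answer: -601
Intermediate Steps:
-1*(-8) + (-22 - 7)*21 = 8 - 29*21 = 8 - 609 = -601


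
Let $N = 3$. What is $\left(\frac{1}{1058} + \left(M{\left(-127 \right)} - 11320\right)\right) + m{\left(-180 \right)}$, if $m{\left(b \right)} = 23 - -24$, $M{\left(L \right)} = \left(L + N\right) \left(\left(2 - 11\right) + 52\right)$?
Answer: $- \frac{17568089}{1058} \approx -16605.0$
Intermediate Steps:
$M{\left(L \right)} = 129 + 43 L$ ($M{\left(L \right)} = \left(L + 3\right) \left(\left(2 - 11\right) + 52\right) = \left(3 + L\right) \left(\left(2 - 11\right) + 52\right) = \left(3 + L\right) \left(-9 + 52\right) = \left(3 + L\right) 43 = 129 + 43 L$)
$m{\left(b \right)} = 47$ ($m{\left(b \right)} = 23 + 24 = 47$)
$\left(\frac{1}{1058} + \left(M{\left(-127 \right)} - 11320\right)\right) + m{\left(-180 \right)} = \left(\frac{1}{1058} + \left(\left(129 + 43 \left(-127\right)\right) - 11320\right)\right) + 47 = \left(\frac{1}{1058} + \left(\left(129 - 5461\right) - 11320\right)\right) + 47 = \left(\frac{1}{1058} - 16652\right) + 47 = - \frac{17617815}{1058} + 47 = - \frac{17568089}{1058}$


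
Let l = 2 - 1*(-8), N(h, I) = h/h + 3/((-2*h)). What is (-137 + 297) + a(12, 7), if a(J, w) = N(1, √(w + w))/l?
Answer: 3199/20 ≈ 159.95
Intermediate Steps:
N(h, I) = 1 - 3/(2*h) (N(h, I) = 1 + 3*(-1/(2*h)) = 1 - 3/(2*h))
l = 10 (l = 2 + 8 = 10)
a(J, w) = -1/20 (a(J, w) = ((-3/2 + 1)/1)/10 = (1*(-½))*(⅒) = -½*⅒ = -1/20)
(-137 + 297) + a(12, 7) = (-137 + 297) - 1/20 = 160 - 1/20 = 3199/20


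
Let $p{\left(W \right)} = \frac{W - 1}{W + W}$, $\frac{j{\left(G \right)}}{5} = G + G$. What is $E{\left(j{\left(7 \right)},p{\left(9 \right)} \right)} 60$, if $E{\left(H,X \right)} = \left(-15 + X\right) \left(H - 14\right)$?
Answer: $- \frac{146720}{3} \approx -48907.0$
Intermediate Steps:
$j{\left(G \right)} = 10 G$ ($j{\left(G \right)} = 5 \left(G + G\right) = 5 \cdot 2 G = 10 G$)
$p{\left(W \right)} = \frac{-1 + W}{2 W}$
$E{\left(H,X \right)} = \left(-15 + X\right) \left(-14 + H\right)$
$E{\left(j{\left(7 \right)},p{\left(9 \right)} \right)} 60 = \left(210 - 15 \cdot 10 \cdot 7 - 14 \frac{-1 + 9}{2 \cdot 9} + 10 \cdot 7 \frac{-1 + 9}{2 \cdot 9}\right) 60 = \left(210 - 1050 - 14 \cdot \frac{1}{2} \cdot \frac{1}{9} \cdot 8 + 70 \cdot \frac{1}{2} \cdot \frac{1}{9} \cdot 8\right) 60 = \left(210 - 1050 - \frac{56}{9} + 70 \cdot \frac{4}{9}\right) 60 = \left(210 - 1050 - \frac{56}{9} + \frac{280}{9}\right) 60 = \left(- \frac{7336}{9}\right) 60 = - \frac{146720}{3}$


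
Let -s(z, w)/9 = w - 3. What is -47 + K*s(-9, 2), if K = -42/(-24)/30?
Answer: -1859/40 ≈ -46.475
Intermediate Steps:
s(z, w) = 27 - 9*w (s(z, w) = -9*(w - 3) = -9*(-3 + w) = 27 - 9*w)
K = 7/120 (K = -42*(-1/24)*(1/30) = (7/4)*(1/30) = 7/120 ≈ 0.058333)
-47 + K*s(-9, 2) = -47 + 7*(27 - 9*2)/120 = -47 + 7*(27 - 18)/120 = -47 + (7/120)*9 = -47 + 21/40 = -1859/40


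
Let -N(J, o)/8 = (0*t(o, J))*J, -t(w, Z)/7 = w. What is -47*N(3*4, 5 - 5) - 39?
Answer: -39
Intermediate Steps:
t(w, Z) = -7*w
N(J, o) = 0 (N(J, o) = -8*0*(-7*o)*J = -0*J = -8*0 = 0)
-47*N(3*4, 5 - 5) - 39 = -47*0 - 39 = 0 - 39 = -39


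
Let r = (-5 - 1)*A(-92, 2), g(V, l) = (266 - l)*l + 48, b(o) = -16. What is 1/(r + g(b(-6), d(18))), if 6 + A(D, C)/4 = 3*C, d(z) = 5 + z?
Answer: 1/5637 ≈ 0.00017740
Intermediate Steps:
A(D, C) = -24 + 12*C (A(D, C) = -24 + 4*(3*C) = -24 + 12*C)
g(V, l) = 48 + l*(266 - l) (g(V, l) = l*(266 - l) + 48 = 48 + l*(266 - l))
r = 0 (r = (-5 - 1)*(-24 + 12*2) = -6*(-24 + 24) = -6*0 = 0)
1/(r + g(b(-6), d(18))) = 1/(0 + (48 - (5 + 18)² + 266*(5 + 18))) = 1/(0 + (48 - 1*23² + 266*23)) = 1/(0 + (48 - 1*529 + 6118)) = 1/(0 + (48 - 529 + 6118)) = 1/(0 + 5637) = 1/5637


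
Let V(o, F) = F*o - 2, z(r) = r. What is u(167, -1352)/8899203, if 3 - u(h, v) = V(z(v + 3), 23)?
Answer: 10344/2966401 ≈ 0.0034871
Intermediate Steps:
V(o, F) = -2 + F*o
u(h, v) = -64 - 23*v (u(h, v) = 3 - (-2 + 23*(v + 3)) = 3 - (-2 + 23*(3 + v)) = 3 - (-2 + (69 + 23*v)) = 3 - (67 + 23*v) = 3 + (-67 - 23*v) = -64 - 23*v)
u(167, -1352)/8899203 = (-64 - 23*(-1352))/8899203 = (-64 + 31096)*(1/8899203) = 31032*(1/8899203) = 10344/2966401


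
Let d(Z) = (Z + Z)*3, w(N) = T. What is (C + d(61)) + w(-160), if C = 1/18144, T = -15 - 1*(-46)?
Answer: 7203169/18144 ≈ 397.00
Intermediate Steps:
T = 31 (T = -15 + 46 = 31)
C = 1/18144 ≈ 5.5115e-5
w(N) = 31
d(Z) = 6*Z (d(Z) = (2*Z)*3 = 6*Z)
(C + d(61)) + w(-160) = (1/18144 + 6*61) + 31 = (1/18144 + 366) + 31 = 6640705/18144 + 31 = 7203169/18144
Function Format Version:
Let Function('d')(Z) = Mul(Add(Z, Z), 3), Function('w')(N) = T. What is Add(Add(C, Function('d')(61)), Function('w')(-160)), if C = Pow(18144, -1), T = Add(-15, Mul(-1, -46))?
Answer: Rational(7203169, 18144) ≈ 397.00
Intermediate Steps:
T = 31 (T = Add(-15, 46) = 31)
C = Rational(1, 18144) ≈ 5.5115e-5
Function('w')(N) = 31
Function('d')(Z) = Mul(6, Z) (Function('d')(Z) = Mul(Mul(2, Z), 3) = Mul(6, Z))
Add(Add(C, Function('d')(61)), Function('w')(-160)) = Add(Add(Rational(1, 18144), Mul(6, 61)), 31) = Add(Add(Rational(1, 18144), 366), 31) = Add(Rational(6640705, 18144), 31) = Rational(7203169, 18144)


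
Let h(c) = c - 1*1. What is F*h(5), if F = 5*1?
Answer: 20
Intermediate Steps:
h(c) = -1 + c (h(c) = c - 1 = -1 + c)
F = 5
F*h(5) = 5*(-1 + 5) = 5*4 = 20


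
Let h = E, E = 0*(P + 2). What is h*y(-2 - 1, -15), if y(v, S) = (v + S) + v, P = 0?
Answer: 0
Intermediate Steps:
E = 0 (E = 0*(0 + 2) = 0*2 = 0)
y(v, S) = S + 2*v (y(v, S) = (S + v) + v = S + 2*v)
h = 0
h*y(-2 - 1, -15) = 0*(-15 + 2*(-2 - 1)) = 0*(-15 + 2*(-3)) = 0*(-15 - 6) = 0*(-21) = 0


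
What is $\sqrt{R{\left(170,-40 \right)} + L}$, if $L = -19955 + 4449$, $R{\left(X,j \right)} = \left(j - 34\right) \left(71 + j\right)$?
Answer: $10 i \sqrt{178} \approx 133.42 i$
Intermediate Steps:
$R{\left(X,j \right)} = \left(-34 + j\right) \left(71 + j\right)$
$L = -15506$
$\sqrt{R{\left(170,-40 \right)} + L} = \sqrt{\left(-2414 + \left(-40\right)^{2} + 37 \left(-40\right)\right) - 15506} = \sqrt{\left(-2414 + 1600 - 1480\right) - 15506} = \sqrt{-2294 - 15506} = \sqrt{-17800} = 10 i \sqrt{178}$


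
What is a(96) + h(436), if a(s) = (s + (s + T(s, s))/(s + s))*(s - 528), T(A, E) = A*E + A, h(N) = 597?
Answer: -62043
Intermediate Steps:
T(A, E) = A + A*E
a(s) = (-528 + s)*(s + (s + s*(1 + s))/(2*s)) (a(s) = (s + (s + s*(1 + s))/(s + s))*(s - 528) = (s + (s + s*(1 + s))/((2*s)))*(-528 + s) = (s + (s + s*(1 + s))*(1/(2*s)))*(-528 + s) = (s + (s + s*(1 + s))/(2*s))*(-528 + s) = (-528 + s)*(s + (s + s*(1 + s))/(2*s)))
a(96) + h(436) = (-528 - 791*96 + (3/2)*96²) + 597 = (-528 - 75936 + (3/2)*9216) + 597 = (-528 - 75936 + 13824) + 597 = -62640 + 597 = -62043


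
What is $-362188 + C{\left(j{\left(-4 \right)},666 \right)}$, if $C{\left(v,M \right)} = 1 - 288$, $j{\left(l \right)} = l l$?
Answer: $-362475$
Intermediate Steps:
$j{\left(l \right)} = l^{2}$
$C{\left(v,M \right)} = -287$ ($C{\left(v,M \right)} = 1 - 288 = -287$)
$-362188 + C{\left(j{\left(-4 \right)},666 \right)} = -362188 - 287 = -362475$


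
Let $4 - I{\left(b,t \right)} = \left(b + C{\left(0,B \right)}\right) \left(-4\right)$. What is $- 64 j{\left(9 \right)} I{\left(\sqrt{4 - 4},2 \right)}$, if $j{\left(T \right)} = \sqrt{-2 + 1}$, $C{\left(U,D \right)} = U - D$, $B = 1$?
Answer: $0$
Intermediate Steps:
$I{\left(b,t \right)} = 4 b$ ($I{\left(b,t \right)} = 4 - \left(b + \left(0 - 1\right)\right) \left(-4\right) = 4 - \left(b - 1\right) \left(-4\right) = 4 - \left(-1 + b\right) \left(-4\right) = 4 - \left(4 - 4 b\right) = 4 + \left(-4 + 4 b\right) = 4 b$)
$j{\left(T \right)} = i$ ($j{\left(T \right)} = \sqrt{-1} = i$)
$- 64 j{\left(9 \right)} I{\left(\sqrt{4 - 4},2 \right)} = - 64 i 4 \sqrt{4 - 4} = - 64 i 4 \sqrt{0} = - 64 i 4 \cdot 0 = - 64 i 0 = 0$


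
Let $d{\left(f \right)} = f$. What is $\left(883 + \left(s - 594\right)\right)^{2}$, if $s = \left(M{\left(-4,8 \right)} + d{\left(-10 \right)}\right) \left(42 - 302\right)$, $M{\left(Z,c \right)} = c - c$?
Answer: $8346321$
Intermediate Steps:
$M{\left(Z,c \right)} = 0$
$s = 2600$ ($s = \left(0 - 10\right) \left(42 - 302\right) = \left(-10\right) \left(-260\right) = 2600$)
$\left(883 + \left(s - 594\right)\right)^{2} = \left(883 + \left(2600 - 594\right)\right)^{2} = \left(883 + 2006\right)^{2} = 2889^{2} = 8346321$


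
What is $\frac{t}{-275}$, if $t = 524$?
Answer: $- \frac{524}{275} \approx -1.9055$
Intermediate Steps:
$\frac{t}{-275} = \frac{524}{-275} = 524 \left(- \frac{1}{275}\right) = - \frac{524}{275}$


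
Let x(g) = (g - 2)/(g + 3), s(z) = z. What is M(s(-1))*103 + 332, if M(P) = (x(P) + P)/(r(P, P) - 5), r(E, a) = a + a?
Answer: 5163/14 ≈ 368.79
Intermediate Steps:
r(E, a) = 2*a
x(g) = (-2 + g)/(3 + g)
M(P) = (P + (-2 + P)/(3 + P))/(-5 + 2*P) (M(P) = ((-2 + P)/(3 + P) + P)/(2*P - 5) = (P + (-2 + P)/(3 + P))/(-5 + 2*P))
M(s(-1))*103 + 332 = ((-2 - 1 - (3 - 1))/((-5 + 2*(-1))*(3 - 1)))*103 + 332 = ((-2 - 1 - 1*2)/(-5 - 2*2))*103 + 332 = ((1/2)*(-2 - 1 - 2)/(-7))*103 + 332 = -1/7*1/2*(-5)*103 + 332 = (5/14)*103 + 332 = 515/14 + 332 = 5163/14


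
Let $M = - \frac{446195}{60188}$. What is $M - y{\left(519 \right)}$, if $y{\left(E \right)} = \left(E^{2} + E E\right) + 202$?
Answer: $- \frac{32437203907}{60188} \approx -5.3893 \cdot 10^{5}$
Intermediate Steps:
$M = - \frac{446195}{60188}$ ($M = \left(-446195\right) \frac{1}{60188} = - \frac{446195}{60188} \approx -7.4134$)
$y{\left(E \right)} = 202 + 2 E^{2}$ ($y{\left(E \right)} = \left(E^{2} + E^{2}\right) + 202 = 2 E^{2} + 202 = 202 + 2 E^{2}$)
$M - y{\left(519 \right)} = - \frac{446195}{60188} - \left(202 + 2 \cdot 519^{2}\right) = - \frac{446195}{60188} - \left(202 + 2 \cdot 269361\right) = - \frac{446195}{60188} - \left(202 + 538722\right) = - \frac{446195}{60188} - 538924 = - \frac{32437203907}{60188}$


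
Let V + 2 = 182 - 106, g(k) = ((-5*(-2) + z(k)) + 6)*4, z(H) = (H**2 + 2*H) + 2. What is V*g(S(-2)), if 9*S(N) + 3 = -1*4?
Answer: 408776/81 ≈ 5046.6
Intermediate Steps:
z(H) = 2 + H**2 + 2*H
S(N) = -7/9 (S(N) = -1/3 + (-1*4)/9 = -1/3 + (1/9)*(-4) = -1/3 - 4/9 = -7/9)
g(k) = 72 + 4*k**2 + 8*k (g(k) = ((-5*(-2) + (2 + k**2 + 2*k)) + 6)*4 = ((10 + (2 + k**2 + 2*k)) + 6)*4 = ((12 + k**2 + 2*k) + 6)*4 = (18 + k**2 + 2*k)*4 = 72 + 4*k**2 + 8*k)
V = 74 (V = -2 + (182 - 106) = -2 + 76 = 74)
V*g(S(-2)) = 74*(72 + 4*(-7/9)**2 + 8*(-7/9)) = 74*(72 + 4*(49/81) - 56/9) = 74*(72 + 196/81 - 56/9) = 74*(5524/81) = 408776/81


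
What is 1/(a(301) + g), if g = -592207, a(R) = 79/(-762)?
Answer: -762/451261813 ≈ -1.6886e-6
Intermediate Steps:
a(R) = -79/762 (a(R) = 79*(-1/762) = -79/762)
1/(a(301) + g) = 1/(-79/762 - 592207) = 1/(-451261813/762) = -762/451261813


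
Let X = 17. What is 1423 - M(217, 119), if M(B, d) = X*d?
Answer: -600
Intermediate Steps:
M(B, d) = 17*d
1423 - M(217, 119) = 1423 - 17*119 = 1423 - 1*2023 = 1423 - 2023 = -600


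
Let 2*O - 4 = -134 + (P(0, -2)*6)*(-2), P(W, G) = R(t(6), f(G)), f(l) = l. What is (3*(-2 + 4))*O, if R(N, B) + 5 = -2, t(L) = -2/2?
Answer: -138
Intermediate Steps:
t(L) = -1 (t(L) = -2*1/2 = -1)
R(N, B) = -7 (R(N, B) = -5 - 2 = -7)
P(W, G) = -7
O = -23 (O = 2 + (-134 - 7*6*(-2))/2 = 2 + (-134 - 42*(-2))/2 = 2 + (-134 + 84)/2 = 2 + (1/2)*(-50) = 2 - 25 = -23)
(3*(-2 + 4))*O = (3*(-2 + 4))*(-23) = (3*2)*(-23) = 6*(-23) = -138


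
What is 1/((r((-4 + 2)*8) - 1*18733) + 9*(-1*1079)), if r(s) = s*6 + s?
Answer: -1/28556 ≈ -3.5019e-5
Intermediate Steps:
r(s) = 7*s (r(s) = 6*s + s = 7*s)
1/((r((-4 + 2)*8) - 1*18733) + 9*(-1*1079)) = 1/((7*((-4 + 2)*8) - 1*18733) + 9*(-1*1079)) = 1/((7*(-2*8) - 18733) + 9*(-1079)) = 1/((7*(-16) - 18733) - 9711) = 1/((-112 - 18733) - 9711) = 1/(-18845 - 9711) = 1/(-28556) = -1/28556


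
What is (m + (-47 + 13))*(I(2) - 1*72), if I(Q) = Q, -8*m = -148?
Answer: 1085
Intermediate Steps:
m = 37/2 (m = -⅛*(-148) = 37/2 ≈ 18.500)
(m + (-47 + 13))*(I(2) - 1*72) = (37/2 + (-47 + 13))*(2 - 1*72) = (37/2 - 34)*(2 - 72) = -31/2*(-70) = 1085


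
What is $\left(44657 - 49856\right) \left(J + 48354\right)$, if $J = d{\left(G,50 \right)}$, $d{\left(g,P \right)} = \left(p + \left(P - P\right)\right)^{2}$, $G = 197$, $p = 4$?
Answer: $-251475630$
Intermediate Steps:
$d{\left(g,P \right)} = 16$ ($d{\left(g,P \right)} = \left(4 + \left(P - P\right)\right)^{2} = \left(4 + 0\right)^{2} = 4^{2} = 16$)
$J = 16$
$\left(44657 - 49856\right) \left(J + 48354\right) = \left(44657 - 49856\right) \left(16 + 48354\right) = \left(-5199\right) 48370 = -251475630$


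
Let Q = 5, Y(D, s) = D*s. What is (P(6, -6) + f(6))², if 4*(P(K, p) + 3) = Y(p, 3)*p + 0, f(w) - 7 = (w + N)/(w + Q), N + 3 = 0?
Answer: 118336/121 ≈ 977.98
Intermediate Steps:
N = -3 (N = -3 + 0 = -3)
f(w) = 7 + (-3 + w)/(5 + w) (f(w) = 7 + (w - 3)/(w + 5) = 7 + (-3 + w)/(5 + w))
P(K, p) = -3 + 3*p²/4 (P(K, p) = -3 + ((p*3)*p + 0)/4 = -3 + ((3*p)*p + 0)/4 = -3 + (3*p² + 0)/4 = -3 + (3*p²)/4 = -3 + 3*p²/4)
(P(6, -6) + f(6))² = ((-3 + (¾)*(-6)²) + 8*(4 + 6)/(5 + 6))² = ((-3 + (¾)*36) + 8*10/11)² = ((-3 + 27) + 8*(1/11)*10)² = (24 + 80/11)² = (344/11)² = 118336/121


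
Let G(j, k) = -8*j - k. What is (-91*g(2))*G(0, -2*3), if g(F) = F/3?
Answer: -364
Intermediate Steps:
G(j, k) = -k - 8*j
g(F) = F/3 (g(F) = F*(⅓) = F/3)
(-91*g(2))*G(0, -2*3) = (-91*2/3)*(-(-2)*3 - 8*0) = (-91*⅔)*(-1*(-6) + 0) = -182*(6 + 0)/3 = -182/3*6 = -364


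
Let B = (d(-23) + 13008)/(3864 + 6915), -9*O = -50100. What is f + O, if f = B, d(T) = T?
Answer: 60016085/10779 ≈ 5567.9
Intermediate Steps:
O = 16700/3 (O = -1/9*(-50100) = 16700/3 ≈ 5566.7)
B = 12985/10779 (B = (-23 + 13008)/(3864 + 6915) = 12985/10779 ≈ 1.2047)
f = 12985/10779 ≈ 1.2047
f + O = 12985/10779 + 16700/3 = 60016085/10779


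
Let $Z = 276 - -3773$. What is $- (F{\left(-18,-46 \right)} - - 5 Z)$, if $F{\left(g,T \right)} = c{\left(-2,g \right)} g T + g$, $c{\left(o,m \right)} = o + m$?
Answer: $-3667$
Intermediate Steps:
$c{\left(o,m \right)} = m + o$
$Z = 4049$ ($Z = 276 + 3773 = 4049$)
$F{\left(g,T \right)} = g + T g \left(-2 + g\right)$ ($F{\left(g,T \right)} = \left(g - 2\right) g T + g = \left(-2 + g\right) g T + g = g \left(-2 + g\right) T + g = T g \left(-2 + g\right) + g = g + T g \left(-2 + g\right)$)
$- (F{\left(-18,-46 \right)} - - 5 Z) = - (- 18 \left(1 - 46 \left(-2 - 18\right)\right) - \left(-5\right) 4049) = - (- 18 \left(1 - -920\right) - -20245) = - (- 18 \left(1 + 920\right) + 20245) = - (\left(-18\right) 921 + 20245) = - (-16578 + 20245) = \left(-1\right) 3667 = -3667$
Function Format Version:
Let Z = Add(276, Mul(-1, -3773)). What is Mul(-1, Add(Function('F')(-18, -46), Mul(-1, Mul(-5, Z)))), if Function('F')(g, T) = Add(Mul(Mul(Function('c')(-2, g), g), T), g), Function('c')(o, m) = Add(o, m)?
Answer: -3667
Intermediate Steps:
Function('c')(o, m) = Add(m, o)
Z = 4049 (Z = Add(276, 3773) = 4049)
Function('F')(g, T) = Add(g, Mul(T, g, Add(-2, g))) (Function('F')(g, T) = Add(Mul(Mul(Add(g, -2), g), T), g) = Add(Mul(Mul(Add(-2, g), g), T), g) = Add(Mul(Mul(g, Add(-2, g)), T), g) = Add(Mul(T, g, Add(-2, g)), g) = Add(g, Mul(T, g, Add(-2, g))))
Mul(-1, Add(Function('F')(-18, -46), Mul(-1, Mul(-5, Z)))) = Mul(-1, Add(Mul(-18, Add(1, Mul(-46, Add(-2, -18)))), Mul(-1, Mul(-5, 4049)))) = Mul(-1, Add(Mul(-18, Add(1, Mul(-46, -20))), Mul(-1, -20245))) = Mul(-1, Add(Mul(-18, Add(1, 920)), 20245)) = Mul(-1, Add(Mul(-18, 921), 20245)) = Mul(-1, Add(-16578, 20245)) = Mul(-1, 3667) = -3667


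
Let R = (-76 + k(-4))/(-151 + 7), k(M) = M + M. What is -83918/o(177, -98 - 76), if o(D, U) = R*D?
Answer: -335672/413 ≈ -812.76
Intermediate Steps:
k(M) = 2*M
R = 7/12 (R = (-76 + 2*(-4))/(-151 + 7) = (-76 - 8)/(-144) = -84*(-1/144) = 7/12 ≈ 0.58333)
o(D, U) = 7*D/12
-83918/o(177, -98 - 76) = -83918/((7/12)*177) = -83918/413/4 = -83918*4/413 = -335672/413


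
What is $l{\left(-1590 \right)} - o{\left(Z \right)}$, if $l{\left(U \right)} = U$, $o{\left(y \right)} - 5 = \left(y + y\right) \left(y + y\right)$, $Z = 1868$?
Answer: $-13959291$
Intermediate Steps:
$o{\left(y \right)} = 5 + 4 y^{2}$ ($o{\left(y \right)} = 5 + \left(y + y\right) \left(y + y\right) = 5 + 2 y 2 y = 5 + 4 y^{2}$)
$l{\left(-1590 \right)} - o{\left(Z \right)} = -1590 - \left(5 + 4 \cdot 1868^{2}\right) = -1590 - \left(5 + 4 \cdot 3489424\right) = -1590 - \left(5 + 13957696\right) = -1590 - 13957701 = -13959291$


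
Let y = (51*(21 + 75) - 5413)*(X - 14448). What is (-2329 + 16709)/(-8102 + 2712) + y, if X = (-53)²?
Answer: 3243357219/539 ≈ 6.0174e+6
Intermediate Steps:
X = 2809
y = 6017363 (y = (51*(21 + 75) - 5413)*(2809 - 14448) = (51*96 - 5413)*(-11639) = (4896 - 5413)*(-11639) = -517*(-11639) = 6017363)
(-2329 + 16709)/(-8102 + 2712) + y = (-2329 + 16709)/(-8102 + 2712) + 6017363 = 14380/(-5390) + 6017363 = 14380*(-1/5390) + 6017363 = -1438/539 + 6017363 = 3243357219/539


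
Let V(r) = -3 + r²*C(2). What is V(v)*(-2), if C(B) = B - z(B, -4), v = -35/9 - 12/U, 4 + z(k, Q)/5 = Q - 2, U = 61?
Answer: -521420690/301401 ≈ -1730.0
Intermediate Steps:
z(k, Q) = -30 + 5*Q (z(k, Q) = -20 + 5*(Q - 2) = -20 + 5*(-2 + Q) = -20 + (-10 + 5*Q) = -30 + 5*Q)
v = -2243/549 (v = -35/9 - 12/61 = -2243/549 ≈ -4.0856)
C(B) = 50 + B (C(B) = B - (-30 + 5*(-4)) = B - (-30 - 20) = B - 1*(-50) = B + 50 = 50 + B)
V(r) = -3 + 52*r² (V(r) = -3 + r²*(50 + 2) = -3 + r²*52 = -3 + 52*r²)
V(v)*(-2) = (-3 + 52*(-2243/549)²)*(-2) = (-3 + 52*(5031049/301401))*(-2) = (-3 + 261614548/301401)*(-2) = (260710345/301401)*(-2) = -521420690/301401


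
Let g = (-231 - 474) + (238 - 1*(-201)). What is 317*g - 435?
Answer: -84757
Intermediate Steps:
g = -266 (g = -705 + (238 + 201) = -705 + 439 = -266)
317*g - 435 = 317*(-266) - 435 = -84322 - 435 = -84757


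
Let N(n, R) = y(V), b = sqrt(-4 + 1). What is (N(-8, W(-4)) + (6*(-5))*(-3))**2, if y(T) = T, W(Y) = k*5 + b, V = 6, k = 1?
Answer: 9216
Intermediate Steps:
b = I*sqrt(3) (b = sqrt(-3) = I*sqrt(3) ≈ 1.732*I)
W(Y) = 5 + I*sqrt(3) (W(Y) = 1*5 + I*sqrt(3) = 5 + I*sqrt(3))
N(n, R) = 6
(N(-8, W(-4)) + (6*(-5))*(-3))**2 = (6 + (6*(-5))*(-3))**2 = (6 - 30*(-3))**2 = (6 + 90)**2 = 96**2 = 9216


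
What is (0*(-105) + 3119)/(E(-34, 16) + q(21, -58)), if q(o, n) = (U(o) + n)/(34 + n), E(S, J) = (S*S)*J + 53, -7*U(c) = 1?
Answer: 523992/3116639 ≈ 0.16813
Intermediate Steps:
U(c) = -⅐ (U(c) = -⅐*1 = -⅐)
E(S, J) = 53 + J*S² (E(S, J) = S²*J + 53 = J*S² + 53 = 53 + J*S²)
q(o, n) = (-⅐ + n)/(34 + n)
(0*(-105) + 3119)/(E(-34, 16) + q(21, -58)) = (0*(-105) + 3119)/((53 + 16*(-34)²) + (-⅐ - 58)/(34 - 58)) = (0 + 3119)/((53 + 16*1156) - 407/7/(-24)) = 3119/((53 + 18496) - 1/24*(-407/7)) = 3119/(18549 + 407/168) = 3119/(3116639/168) = 3119*(168/3116639) = 523992/3116639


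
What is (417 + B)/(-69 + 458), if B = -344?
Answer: 73/389 ≈ 0.18766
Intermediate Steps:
(417 + B)/(-69 + 458) = (417 - 344)/(-69 + 458) = 73/389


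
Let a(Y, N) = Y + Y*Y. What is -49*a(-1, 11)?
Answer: 0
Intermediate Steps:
a(Y, N) = Y + Y²
-49*a(-1, 11) = -(-49)*(1 - 1) = -(-49)*0 = -49*0 = 0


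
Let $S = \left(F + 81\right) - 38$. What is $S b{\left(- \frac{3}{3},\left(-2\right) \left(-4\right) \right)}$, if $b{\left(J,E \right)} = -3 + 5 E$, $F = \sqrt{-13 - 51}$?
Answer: $1591 + 296 i \approx 1591.0 + 296.0 i$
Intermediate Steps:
$F = 8 i$ ($F = \sqrt{-64} = 8 i \approx 8.0 i$)
$S = 43 + 8 i$ ($S = \left(8 i + 81\right) - 38 = \left(81 + 8 i\right) - 38 = 43 + 8 i \approx 43.0 + 8.0 i$)
$S b{\left(- \frac{3}{3},\left(-2\right) \left(-4\right) \right)} = \left(43 + 8 i\right) \left(-3 + 5 \left(\left(-2\right) \left(-4\right)\right)\right) = \left(43 + 8 i\right) \left(-3 + 5 \cdot 8\right) = \left(43 + 8 i\right) \left(-3 + 40\right) = \left(43 + 8 i\right) 37 = 1591 + 296 i$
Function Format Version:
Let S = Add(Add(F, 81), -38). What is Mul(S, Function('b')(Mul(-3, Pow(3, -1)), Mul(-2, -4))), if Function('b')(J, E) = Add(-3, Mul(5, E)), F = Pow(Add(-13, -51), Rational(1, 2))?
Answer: Add(1591, Mul(296, I)) ≈ Add(1591.0, Mul(296.00, I))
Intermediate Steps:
F = Mul(8, I) (F = Pow(-64, Rational(1, 2)) = Mul(8, I) ≈ Mul(8.0000, I))
S = Add(43, Mul(8, I)) (S = Add(Add(Mul(8, I), 81), -38) = Add(Add(81, Mul(8, I)), -38) = Add(43, Mul(8, I)) ≈ Add(43.000, Mul(8.0000, I)))
Mul(S, Function('b')(Mul(-3, Pow(3, -1)), Mul(-2, -4))) = Mul(Add(43, Mul(8, I)), Add(-3, Mul(5, Mul(-2, -4)))) = Mul(Add(43, Mul(8, I)), Add(-3, Mul(5, 8))) = Mul(Add(43, Mul(8, I)), Add(-3, 40)) = Mul(Add(43, Mul(8, I)), 37) = Add(1591, Mul(296, I))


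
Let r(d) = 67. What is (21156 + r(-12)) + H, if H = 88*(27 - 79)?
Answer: 16647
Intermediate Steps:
H = -4576 (H = 88*(-52) = -4576)
(21156 + r(-12)) + H = (21156 + 67) - 4576 = 21223 - 4576 = 16647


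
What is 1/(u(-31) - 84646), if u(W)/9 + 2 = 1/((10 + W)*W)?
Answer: -217/18372085 ≈ -1.1811e-5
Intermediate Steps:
u(W) = -18 + 9/(W*(10 + W)) (u(W) = -18 + 9*(1/((10 + W)*W)) = -18 + 9*(1/(W*(10 + W))) = -18 + 9/(W*(10 + W)))
1/(u(-31) - 84646) = 1/(9*(1 - 20*(-31) - 2*(-31)**2)/(-31*(10 - 31)) - 84646) = 1/(9*(-1/31)*(1 + 620 - 2*961)/(-21) - 84646) = 1/(9*(-1/31)*(-1/21)*(1 + 620 - 1922) - 84646) = 1/(9*(-1/31)*(-1/21)*(-1301) - 84646) = 1/(-3903/217 - 84646) = 1/(-18372085/217) = -217/18372085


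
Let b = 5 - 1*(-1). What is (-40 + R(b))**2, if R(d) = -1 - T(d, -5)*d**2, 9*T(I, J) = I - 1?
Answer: 3721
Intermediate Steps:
b = 6 (b = 5 + 1 = 6)
T(I, J) = -1/9 + I/9 (T(I, J) = (I - 1)/9 = (-1 + I)/9 = -1/9 + I/9)
R(d) = -1 - d**2*(-1/9 + d/9) (R(d) = -1 - (-1/9 + d/9)*d**2 = -1 - d**2*(-1/9 + d/9))
(-40 + R(b))**2 = (-40 + (-1 + (1/9)*6**2*(1 - 1*6)))**2 = (-40 + (-1 + (1/9)*36*(1 - 6)))**2 = (-40 + (-1 + (1/9)*36*(-5)))**2 = (-40 + (-1 - 20))**2 = (-40 - 21)**2 = (-61)**2 = 3721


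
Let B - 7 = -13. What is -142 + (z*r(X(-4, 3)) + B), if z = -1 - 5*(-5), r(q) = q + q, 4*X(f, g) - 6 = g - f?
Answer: 8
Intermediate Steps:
X(f, g) = 3/2 - f/4 + g/4 (X(f, g) = 3/2 + (g - f)/4 = 3/2 + (-f/4 + g/4) = 3/2 - f/4 + g/4)
B = -6 (B = 7 - 13 = -6)
r(q) = 2*q
z = 24 (z = -1 + 25 = 24)
-142 + (z*r(X(-4, 3)) + B) = -142 + (24*(2*(3/2 - 1/4*(-4) + (1/4)*3)) - 6) = -142 + (24*(2*(3/2 + 1 + 3/4)) - 6) = -142 + (24*(2*(13/4)) - 6) = -142 + (24*(13/2) - 6) = -142 + (156 - 6) = -142 + 150 = 8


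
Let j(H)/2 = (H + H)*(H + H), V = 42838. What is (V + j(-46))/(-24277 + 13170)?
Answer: -59766/11107 ≈ -5.3809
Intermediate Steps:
j(H) = 8*H² (j(H) = 2*((H + H)*(H + H)) = 2*((2*H)*(2*H)) = 2*(4*H²) = 8*H²)
(V + j(-46))/(-24277 + 13170) = (42838 + 8*(-46)²)/(-24277 + 13170) = (42838 + 8*2116)/(-11107) = (42838 + 16928)*(-1/11107) = 59766*(-1/11107) = -59766/11107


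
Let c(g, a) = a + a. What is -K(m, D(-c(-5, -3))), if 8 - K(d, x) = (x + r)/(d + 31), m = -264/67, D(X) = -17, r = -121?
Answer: -23750/1813 ≈ -13.100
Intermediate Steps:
c(g, a) = 2*a
m = -264/67 (m = -264*1/67 = -264/67 ≈ -3.9403)
K(d, x) = 8 - (-121 + x)/(31 + d) (K(d, x) = 8 - (x - 121)/(d + 31) = 8 - (-121 + x)/(31 + d))
-K(m, D(-c(-5, -3))) = -(369 - 1*(-17) + 8*(-264/67))/(31 - 264/67) = -(369 + 17 - 2112/67)/1813/67 = -67*23750/(1813*67) = -1*23750/1813 = -23750/1813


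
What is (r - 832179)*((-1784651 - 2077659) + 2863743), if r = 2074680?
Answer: -1240720496067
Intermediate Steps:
(r - 832179)*((-1784651 - 2077659) + 2863743) = (2074680 - 832179)*((-1784651 - 2077659) + 2863743) = 1242501*(-3862310 + 2863743) = 1242501*(-998567) = -1240720496067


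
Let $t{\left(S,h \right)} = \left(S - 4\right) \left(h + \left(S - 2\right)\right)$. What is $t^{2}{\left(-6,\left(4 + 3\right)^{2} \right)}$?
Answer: $168100$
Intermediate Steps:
$t{\left(S,h \right)} = \left(-4 + S\right) \left(-2 + S + h\right)$ ($t{\left(S,h \right)} = \left(-4 + S\right) \left(h + \left(-2 + S\right)\right) = \left(-4 + S\right) \left(-2 + S + h\right)$)
$t^{2}{\left(-6,\left(4 + 3\right)^{2} \right)} = \left(8 + \left(-6\right)^{2} - -36 - 4 \left(4 + 3\right)^{2} - 6 \left(4 + 3\right)^{2}\right)^{2} = \left(8 + 36 + 36 - 4 \cdot 7^{2} - 6 \cdot 7^{2}\right)^{2} = \left(8 + 36 + 36 - 196 - 294\right)^{2} = \left(-410\right)^{2} = 168100$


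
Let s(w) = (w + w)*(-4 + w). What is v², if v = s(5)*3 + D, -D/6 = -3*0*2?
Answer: 900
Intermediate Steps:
D = 0 (D = -6*(-3*0)*2 = -0*2 = -6*0 = 0)
s(w) = 2*w*(-4 + w) (s(w) = (2*w)*(-4 + w) = 2*w*(-4 + w))
v = 30 (v = (2*5*(-4 + 5))*3 + 0 = (2*5*1)*3 + 0 = 10*3 + 0 = 30 + 0 = 30)
v² = 30² = 900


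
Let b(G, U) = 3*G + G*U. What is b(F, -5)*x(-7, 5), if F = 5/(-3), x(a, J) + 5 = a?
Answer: -40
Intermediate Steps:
x(a, J) = -5 + a
F = -5/3 (F = 5*(-1/3) = -5/3 ≈ -1.6667)
b(F, -5)*x(-7, 5) = (-5*(3 - 5)/3)*(-5 - 7) = -5/3*(-2)*(-12) = (10/3)*(-12) = -40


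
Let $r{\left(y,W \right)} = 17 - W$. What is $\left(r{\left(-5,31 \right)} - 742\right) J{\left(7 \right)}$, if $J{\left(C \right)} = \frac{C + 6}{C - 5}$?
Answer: $-4914$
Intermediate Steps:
$J{\left(C \right)} = \frac{6 + C}{-5 + C}$
$\left(r{\left(-5,31 \right)} - 742\right) J{\left(7 \right)} = \left(\left(17 - 31\right) - 742\right) \frac{6 + 7}{-5 + 7} = \left(\left(17 - 31\right) - 742\right) \frac{1}{2} \cdot 13 = \left(-14 - 742\right) \frac{1}{2} \cdot 13 = \left(-756\right) \frac{13}{2} = -4914$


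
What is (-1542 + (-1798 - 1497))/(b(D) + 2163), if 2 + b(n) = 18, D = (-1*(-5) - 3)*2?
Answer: -4837/2179 ≈ -2.2198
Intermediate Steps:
D = 4 (D = (5 - 3)*2 = 2*2 = 4)
b(n) = 16 (b(n) = -2 + 18 = 16)
(-1542 + (-1798 - 1497))/(b(D) + 2163) = (-1542 + (-1798 - 1497))/(16 + 2163) = (-1542 - 3295)/2179 = -4837*1/2179 = -4837/2179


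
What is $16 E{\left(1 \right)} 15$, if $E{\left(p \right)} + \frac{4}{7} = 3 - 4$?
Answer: $- \frac{2640}{7} \approx -377.14$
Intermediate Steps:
$E{\left(p \right)} = - \frac{11}{7}$ ($E{\left(p \right)} = - \frac{4}{7} + \left(3 - 4\right) = - \frac{4}{7} - 1 = - \frac{11}{7}$)
$16 E{\left(1 \right)} 15 = 16 \left(- \frac{11}{7}\right) 15 = \left(- \frac{176}{7}\right) 15 = - \frac{2640}{7}$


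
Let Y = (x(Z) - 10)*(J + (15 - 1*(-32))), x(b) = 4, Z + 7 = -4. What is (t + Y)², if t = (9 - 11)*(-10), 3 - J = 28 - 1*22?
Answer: 59536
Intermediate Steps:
Z = -11 (Z = -7 - 4 = -11)
J = -3 (J = 3 - (28 - 1*22) = 3 - (28 - 22) = 3 - 1*6 = 3 - 6 = -3)
t = 20 (t = -2*(-10) = 20)
Y = -264 (Y = (4 - 10)*(-3 + (15 - 1*(-32))) = -6*(-3 + (15 + 32)) = -6*(-3 + 47) = -6*44 = -264)
(t + Y)² = (20 - 264)² = (-244)² = 59536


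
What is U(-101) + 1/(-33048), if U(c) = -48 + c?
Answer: -4924153/33048 ≈ -149.00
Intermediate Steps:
U(-101) + 1/(-33048) = (-48 - 101) + 1/(-33048) = -149 - 1/33048 = -4924153/33048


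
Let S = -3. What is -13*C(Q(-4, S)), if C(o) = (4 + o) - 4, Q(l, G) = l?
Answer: 52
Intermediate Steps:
C(o) = o
-13*C(Q(-4, S)) = -13*(-4) = 52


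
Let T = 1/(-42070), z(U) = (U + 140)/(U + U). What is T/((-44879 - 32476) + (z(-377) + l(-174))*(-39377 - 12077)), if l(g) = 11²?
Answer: 29/7709933476280 ≈ 3.7614e-12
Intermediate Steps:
l(g) = 121
z(U) = (140 + U)/(2*U) (z(U) = (140 + U)/((2*U)) = (140 + U)*(1/(2*U)) = (140 + U)/(2*U))
T = -1/42070 ≈ -2.3770e-5
T/((-44879 - 32476) + (z(-377) + l(-174))*(-39377 - 12077)) = -1/(42070*((-44879 - 32476) + ((½)*(140 - 377)/(-377) + 121)*(-39377 - 12077))) = -1/(42070*(-77355 + ((½)*(-1/377)*(-237) + 121)*(-51454))) = -1/(42070*(-77355 + (237/754 + 121)*(-51454))) = -1/(42070*(-77355 + (91471/754)*(-51454))) = -1/(42070*(-77355 - 181021109/29)) = -1/(42070*(-183264404/29)) = -1/42070*(-29/183264404) = 29/7709933476280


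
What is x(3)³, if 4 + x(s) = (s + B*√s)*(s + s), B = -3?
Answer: 43568 - 28080*√3 ≈ -5068.0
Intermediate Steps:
x(s) = -4 + 2*s*(s - 3*√s) (x(s) = -4 + (s - 3*√s)*(s + s) = -4 + (s - 3*√s)*(2*s) = -4 + 2*s*(s - 3*√s))
x(3)³ = (-4 - 18*√3 + 2*3²)³ = (-4 - 18*√3 + 2*9)³ = (-4 - 18*√3 + 18)³ = (14 - 18*√3)³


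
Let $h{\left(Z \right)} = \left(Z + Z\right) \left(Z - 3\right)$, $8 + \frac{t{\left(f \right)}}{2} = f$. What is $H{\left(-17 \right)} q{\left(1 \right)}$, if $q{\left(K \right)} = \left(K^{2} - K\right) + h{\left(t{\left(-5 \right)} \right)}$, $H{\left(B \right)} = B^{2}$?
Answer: $435812$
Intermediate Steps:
$t{\left(f \right)} = -16 + 2 f$
$h{\left(Z \right)} = 2 Z \left(-3 + Z\right)$
$q{\left(K \right)} = 1508 + K^{2} - K$ ($q{\left(K \right)} = \left(K^{2} - K\right) + 2 \left(-16 + 2 \left(-5\right)\right) \left(-3 + \left(-16 + 2 \left(-5\right)\right)\right) = \left(K^{2} - K\right) + 2 \left(-16 - 10\right) \left(-3 - 26\right) = \left(K^{2} - K\right) + 2 \left(-26\right) \left(-3 - 26\right) = \left(K^{2} - K\right) + 2 \left(-26\right) \left(-29\right) = \left(K^{2} - K\right) + 1508 = 1508 + K^{2} - K$)
$H{\left(-17 \right)} q{\left(1 \right)} = \left(-17\right)^{2} \left(1508 + 1^{2} - 1\right) = 289 \left(1508 + 1 - 1\right) = 289 \cdot 1508 = 435812$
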